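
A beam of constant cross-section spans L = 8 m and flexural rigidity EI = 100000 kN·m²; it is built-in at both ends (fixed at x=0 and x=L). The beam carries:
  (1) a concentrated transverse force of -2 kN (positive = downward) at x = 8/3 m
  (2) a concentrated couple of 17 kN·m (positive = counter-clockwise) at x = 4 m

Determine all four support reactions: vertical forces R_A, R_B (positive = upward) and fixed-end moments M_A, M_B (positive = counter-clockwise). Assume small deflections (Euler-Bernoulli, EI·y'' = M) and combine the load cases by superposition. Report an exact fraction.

R_A = 737/432 kN, M_A = 203/108 kN·m, R_B = -1601/432 kN, M_B = 587/108 kN·m

Load 1 — point force P=-2 kN at a=8/3 m (b=L-a=16/3):
  R_A = Pb²(3a+b)/L³ = (-2)·(16/3)²·(3·(8/3)+(16/3))/8³ = -40/27 kN
  M_A = Pab²/L² = (-2)·(8/3)·(16/3)²/8² = -64/27 kN·m
  R_B = Pa²(a+3b)/L³ = (-2)·(8/3)²·((8/3)+3·(16/3))/8³ = -14/27 kN
  M_B = -Pa²b/L² = -(-2)·(8/3)²·(16/3)/8² = 32/27 kN·m
Load 2 — applied couple M₀=17 kN·m at a=4 m (b=L-a=4):
  R_A = 6M₀ab/L³ = 6·17·4·4/8³ = 51/16 kN
  M_A = M₀b(2a-b)/L² = 17·4·(2·4-4)/8² = 17/4 kN·m
  R_B = -6M₀ab/L³ = -6·17·4·4/8³ = -51/16 kN
  M_B = M₀a(2b-a)/L² = 17·4·(2·4-4)/8² = 17/4 kN·m
Superposition: R_A = 737/432 kN, M_A = 203/108 kN·m, R_B = -1601/432 kN, M_B = 587/108 kN·m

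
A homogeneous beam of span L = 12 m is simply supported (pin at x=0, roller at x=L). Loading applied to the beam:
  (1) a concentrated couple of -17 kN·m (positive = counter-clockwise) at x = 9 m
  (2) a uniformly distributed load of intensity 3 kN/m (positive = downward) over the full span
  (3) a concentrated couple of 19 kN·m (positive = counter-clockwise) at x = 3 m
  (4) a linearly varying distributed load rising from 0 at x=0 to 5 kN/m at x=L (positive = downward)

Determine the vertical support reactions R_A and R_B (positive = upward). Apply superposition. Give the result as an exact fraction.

R_A = 169/6 kN, R_B = 227/6 kN

Load 1 — applied couple M₀=-17 kN·m at a=9 m (b=L-a=3):
  R_A = M₀/L = (-17)/12 = -17/12 kN
  R_B = -M₀/L = -(-17)/12 = 17/12 kN
Load 2 — uniform load w=3 kN/m over full span:
  R_A = wL/2 = 3·12/2 = 18 kN
  R_B = wL/2 = 3·12/2 = 18 kN
Load 3 — applied couple M₀=19 kN·m at a=3 m (b=L-a=9):
  R_A = M₀/L = 19/12 kN
  R_B = -M₀/L = -19/12 kN
Load 4 — triangular load w₀=5 kN/m (0→w₀ over full span):
  R_A = w₀L/6 = 5·12/6 = 10 kN
  R_B = w₀L/3 = 5·12/3 = 20 kN
Superposition: R_A = 169/6 kN, R_B = 227/6 kN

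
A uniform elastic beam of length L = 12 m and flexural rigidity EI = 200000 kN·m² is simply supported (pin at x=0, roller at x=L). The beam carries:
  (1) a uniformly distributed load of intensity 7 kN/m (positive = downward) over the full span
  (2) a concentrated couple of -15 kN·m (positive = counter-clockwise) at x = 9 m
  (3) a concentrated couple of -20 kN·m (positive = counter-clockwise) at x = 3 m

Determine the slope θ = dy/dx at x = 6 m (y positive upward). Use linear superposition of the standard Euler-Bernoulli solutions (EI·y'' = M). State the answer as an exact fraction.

θ(6) = 7/320000 rad

Load 1 — uniform load w=7 kN/m over full span:
  θ_1 = -w(L³-6Lx²+4x³)/(24EI) = -7·(12³-6·12·6²+4·6³)/(24·200000) = 0 rad
Load 2 — applied couple M₀=-15 kN·m at a=9 m (b=L-a=3):
  θ_2 = (M₀x²/(2L)+C₁)/EI  [x≤a] with C₁=M₀(3b²-L²)/(6L)=195/8 = ((-15)·6²/(2·12)+(195/8))/200000 = 3/320000 rad
Load 3 — applied couple M₀=-20 kN·m at a=3 m (b=L-a=9):
  θ_3 = (M₀x²/(2L)-M₀(x-a)+C₁)/EI  [x>a] with C₁=M₀(3b²-L²)/(6L)=-55/2 = ((-20)·6²/(2·12)-(-20)·(6-3)+(-55/2))/200000 = 1/80000 rad
Superposition: θ = Σ θ_i = 7/320000 rad ≈ 0.000022 rad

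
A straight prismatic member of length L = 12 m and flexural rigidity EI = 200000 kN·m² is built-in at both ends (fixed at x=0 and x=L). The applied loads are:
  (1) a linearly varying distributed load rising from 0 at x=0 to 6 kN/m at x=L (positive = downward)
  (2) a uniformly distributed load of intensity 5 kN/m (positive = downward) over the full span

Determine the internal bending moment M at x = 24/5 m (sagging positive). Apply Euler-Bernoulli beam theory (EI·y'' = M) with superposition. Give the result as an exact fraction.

M(24/5) = 5028/125 kN·m

Load 1 — triangular load w₀=6 kN/m (0→w₀ over full span):
  M_1 = 3w₀Lx/20 - w₀L²/30 - w₀x³/(6L) = 3·6·12·(24/5)/20 - 6·12²/30 - 6·(24/5)³/(6·12) = 1728/125 kN·m
Load 2 — uniform load w=5 kN/m over full span:
  M_2 = wLx/2 - wL²/12 - wx²/2 = 5·12·(24/5)/2 - 5·12²/12 - 5·(24/5)²/2 = 132/5 kN·m
Superposition: M = Σ M_i = 5028/125 kN·m ≈ 40.224000 kN·m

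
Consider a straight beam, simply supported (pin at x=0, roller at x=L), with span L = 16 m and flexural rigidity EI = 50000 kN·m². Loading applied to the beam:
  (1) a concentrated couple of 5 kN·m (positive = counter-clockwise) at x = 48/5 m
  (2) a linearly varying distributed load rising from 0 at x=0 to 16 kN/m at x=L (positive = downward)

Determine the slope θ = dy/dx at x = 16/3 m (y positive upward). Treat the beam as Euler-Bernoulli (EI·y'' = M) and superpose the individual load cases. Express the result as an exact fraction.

Load 1 — applied couple M₀=5 kN·m at a=48/5 m (b=L-a=32/5):
  θ_1 = (M₀x²/(2L)+C₁)/EI  [x≤a] with C₁=M₀(3b²-L²)/(6L)=-104/15 = (5·(16/3)²/(2·16)+(-104/15))/50000 = -7/140625 rad
Load 2 — triangular load w₀=16 kN/m (0→w₀ over full span):
  θ_2 = -w₀(7L⁴-30L²x²+15x⁴)/(360LEI) = -16·(7·16⁴-30·16²·(16/3)²+15·(16/3)⁴)/(360·16·50000) = -53248/3796875 rad
Superposition: θ = Σ θ_i = -53437/3796875 rad ≈ -0.014074 rad

θ(16/3) = -53437/3796875 rad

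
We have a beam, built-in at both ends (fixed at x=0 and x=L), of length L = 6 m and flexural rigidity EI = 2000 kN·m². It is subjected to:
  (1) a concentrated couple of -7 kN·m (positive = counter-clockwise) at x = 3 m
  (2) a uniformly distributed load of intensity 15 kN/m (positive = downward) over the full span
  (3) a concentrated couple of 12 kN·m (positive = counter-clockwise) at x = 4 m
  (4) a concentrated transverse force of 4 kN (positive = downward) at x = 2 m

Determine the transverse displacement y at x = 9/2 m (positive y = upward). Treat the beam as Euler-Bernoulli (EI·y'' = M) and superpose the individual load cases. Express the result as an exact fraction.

Load 1 — applied couple M₀=-7 kN·m at a=3 m (b=L-a=3):
  y_1 = (R_Ax³/6 - M_Ax²/2 - M₀(x-a)²/2)/EI  [x>a] with R_A=-7/4, M_A=-7/4 = ((-7/4)·(9/2)³/6 - (-7/4)·(9/2)²/2 - (-7)·((9/2)-3)²/2)/2000 = -63/128000 m
Load 2 — uniform load w=15 kN/m over full span:
  y_2 = -wx²(L-x)²/(24EI) = -15·(9/2)²·(6-(9/2))²/(24·2000) = -729/51200 m
Load 3 — applied couple M₀=12 kN·m at a=4 m (b=L-a=2):
  y_3 = (R_Ax³/6 - M_Ax²/2 - M₀(x-a)²/2)/EI  [x>a] with R_A=8/3, M_A=4 = ((8/3)·(9/2)³/6 - 4·(9/2)²/2 - 12·((9/2)-4)²/2)/2000 = -3/4000 m
Load 4 — point force P=4 kN at a=2 m (b=L-a=4):
  y_4 = -Pa²(L-x)²(3bL-(3b+a)(L-x))/(6L³EI)  [x>a] = -4·2²·(6-(9/2))²·(3·4·6-(3·4+2)·(6-(9/2)))/(6·6³·2000) = -17/24000 m
Superposition: y = Σ y_i = -12433/768000 m ≈ -0.016189 m

y(9/2) = -12433/768000 m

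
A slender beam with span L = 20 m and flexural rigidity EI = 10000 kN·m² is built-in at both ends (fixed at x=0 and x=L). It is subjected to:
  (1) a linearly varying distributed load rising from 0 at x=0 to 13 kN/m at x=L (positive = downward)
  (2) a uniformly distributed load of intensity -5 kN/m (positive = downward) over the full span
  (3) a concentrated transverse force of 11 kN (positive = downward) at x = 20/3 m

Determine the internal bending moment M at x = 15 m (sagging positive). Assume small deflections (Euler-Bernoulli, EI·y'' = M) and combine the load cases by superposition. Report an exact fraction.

M(15) = 5005/216 kN·m

Load 1 — triangular load w₀=13 kN/m (0→w₀ over full span):
  M_1 = 3w₀Lx/20 - w₀L²/30 - w₀x³/(6L) = 3·13·20·15/20 - 13·20²/30 - 13·15³/(6·20) = 1105/24 kN·m
Load 2 — uniform load w=-5 kN/m over full span:
  M_2 = wLx/2 - wL²/12 - wx²/2 = (-5)·20·15/2 - (-5)·20²/12 - (-5)·15²/2 = -125/6 kN·m
Load 3 — point force P=11 kN at a=20/3 m (b=L-a=40/3):
  M_3 = Pa²(a+3b)(L-x)/L³ - Pa²b/L²  [x>a] = 11·(20/3)²·((20/3)+3·(40/3))·(20-15)/20³ - 11·(20/3)²·(40/3)/20² = -55/27 kN·m
Superposition: M = Σ M_i = 5005/216 kN·m ≈ 23.171296 kN·m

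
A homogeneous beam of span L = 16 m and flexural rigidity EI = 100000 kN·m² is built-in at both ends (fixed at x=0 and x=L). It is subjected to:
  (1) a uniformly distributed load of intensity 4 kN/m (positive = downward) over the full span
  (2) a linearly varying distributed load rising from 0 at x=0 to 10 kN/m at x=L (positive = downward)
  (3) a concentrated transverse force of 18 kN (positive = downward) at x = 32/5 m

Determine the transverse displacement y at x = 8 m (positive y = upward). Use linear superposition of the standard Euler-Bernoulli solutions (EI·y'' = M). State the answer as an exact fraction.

Load 1 — uniform load w=4 kN/m over full span:
  y_1 = -wx²(L-x)²/(24EI) = -4·8²·(16-8)²/(24·100000) = -64/9375 m
Load 2 — triangular load w₀=10 kN/m (0→w₀ over full span):
  y_2 = -w₀x²(L-x)²(x+2L)/(120LEI) = -10·8²·(16-8)²·(8+2·16)/(120·16·100000) = -16/1875 m
Load 3 — point force P=18 kN at a=32/5 m (b=L-a=48/5):
  y_3 = -Pa²(L-x)²(3bL-(3b+a)(L-x))/(6L³EI)  [x>a] = -18·(32/5)²·(16-8)²·(3·(48/5)·16-(3·(48/5)+(32/5))·(16-8))/(6·16³·100000) = -1344/390625 m
Superposition: y = Σ y_i = -7344/390625 m ≈ -0.018801 m

y(8) = -7344/390625 m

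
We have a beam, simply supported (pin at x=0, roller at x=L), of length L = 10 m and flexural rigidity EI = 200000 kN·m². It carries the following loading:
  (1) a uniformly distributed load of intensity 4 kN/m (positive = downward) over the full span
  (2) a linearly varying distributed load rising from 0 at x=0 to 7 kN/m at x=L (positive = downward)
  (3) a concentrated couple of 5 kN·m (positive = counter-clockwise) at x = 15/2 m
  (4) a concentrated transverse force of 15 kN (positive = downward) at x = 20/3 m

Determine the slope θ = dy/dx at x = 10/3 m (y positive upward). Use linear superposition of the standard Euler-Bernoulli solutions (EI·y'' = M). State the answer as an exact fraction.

Load 1 — uniform load w=4 kN/m over full span:
  θ_1 = -w(L³-6Lx²+4x³)/(24EI) = -4·(10³-6·10·(10/3)²+4·(10/3)³)/(24·200000) = -13/32400 rad
Load 2 — triangular load w₀=7 kN/m (0→w₀ over full span):
  θ_2 = -w₀(7L⁴-30L²x²+15x⁴)/(360LEI) = -7·(7·10⁴-30·10²·(10/3)²+15·(10/3)⁴)/(360·10·200000) = -91/243000 rad
Load 3 — applied couple M₀=5 kN·m at a=15/2 m (b=L-a=5/2):
  θ_3 = (M₀x²/(2L)+C₁)/EI  [x≤a] with C₁=M₀(3b²-L²)/(6L)=-325/48 = (5·(10/3)²/(2·10)+(-325/48))/200000 = -23/1152000 rad
Load 4 — point force P=15 kN at a=20/3 m (b=L-a=10/3):
  θ_4 = -Pb(L²-b²-3x²)/(6LEI)  [x≤a] = -15·(10/3)·(10²-(10/3)²-3·(10/3)²)/(6·10·200000) = -1/4320 rad
Superposition: θ = Σ θ_i = -31949/31104000 rad ≈ -0.001027 rad

θ(10/3) = -31949/31104000 rad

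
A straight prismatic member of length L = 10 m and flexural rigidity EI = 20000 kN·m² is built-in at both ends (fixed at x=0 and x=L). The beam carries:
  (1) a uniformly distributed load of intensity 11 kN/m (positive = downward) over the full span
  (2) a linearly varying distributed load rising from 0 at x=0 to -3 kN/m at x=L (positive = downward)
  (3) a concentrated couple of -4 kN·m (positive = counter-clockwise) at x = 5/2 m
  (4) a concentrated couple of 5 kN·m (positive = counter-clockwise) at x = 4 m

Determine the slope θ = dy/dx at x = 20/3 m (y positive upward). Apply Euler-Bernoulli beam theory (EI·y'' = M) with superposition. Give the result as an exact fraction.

Load 1 — uniform load w=11 kN/m over full span:
  θ_1 = -wx(L-x)(L-2x)/(12EI) = -11·(20/3)·(10-(20/3))·(10-2·(20/3))/(12·20000) = 11/3240 rad
Load 2 — triangular load w₀=-3 kN/m (0→w₀ over full span):
  θ_2 = -w₀(2x(L-x)(L-2x)(x+2L)+x²(L-x)²)/(120LEI) = -(-3)·(2·(20/3)·(10-(20/3))·(10-2·(20/3))·((20/3)+2·10)+(20/3)²·(10-(20/3))²)/(120·10·20000) = -7/16200 rad
Load 3 — applied couple M₀=-4 kN·m at a=5/2 m (b=L-a=15/2):
  θ_3 = (R_Ax²/2 - M_Ax - M₀(x-a))/EI  [x>a] with R_A=-9/20, M_A=3/4 = ((-9/20)·(20/3)²/2 - (3/4)·(20/3) - (-4)·((20/3)-(5/2)))/20000 = 1/12000 rad
Load 4 — applied couple M₀=5 kN·m at a=4 m (b=L-a=6):
  θ_4 = (R_Ax²/2 - M_Ax - M₀(x-a))/EI  [x>a] with R_A=18/25, M_A=3/5 = ((18/25)·(20/3)²/2 - (3/5)·(20/3) - 5·((20/3)-4))/20000 = -1/15000 rad
Superposition: θ = Σ θ_i = 1609/540000 rad ≈ 0.002980 rad

θ(20/3) = 1609/540000 rad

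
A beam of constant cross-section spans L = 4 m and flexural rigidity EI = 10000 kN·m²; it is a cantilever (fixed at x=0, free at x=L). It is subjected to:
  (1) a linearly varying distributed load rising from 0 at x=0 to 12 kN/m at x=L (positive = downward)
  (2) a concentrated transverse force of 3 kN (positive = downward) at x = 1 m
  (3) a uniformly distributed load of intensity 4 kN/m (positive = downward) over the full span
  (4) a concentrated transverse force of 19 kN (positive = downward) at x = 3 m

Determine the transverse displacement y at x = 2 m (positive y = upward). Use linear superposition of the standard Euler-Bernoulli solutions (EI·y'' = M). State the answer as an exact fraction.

Load 1 — triangular load w₀=12 kN/m (0→w₀ over full span):
  y_1 = (w₀Lx³/12-w₀L²x²/6-w₀x⁵/(120L))/EI = (12·4·2³/12-12·4²·2²/6-12·2⁵/(120·4))/10000 = -121/12500 m
Load 2 — point force P=3 kN at a=1 m (b=L-a=3):
  y_2 = -Pa²(3x-a)/(6EI)  [x>a] = -3·1²·(3·2-1)/(6·10000) = -1/4000 m
Load 3 — uniform load w=4 kN/m over full span:
  y_3 = -wx²(x²-4Lx+6L²)/(24EI) = -4·2²·(2²-4·4·2+6·4²)/(24·10000) = -17/3750 m
Load 4 — point force P=19 kN at a=3 m (b=L-a=1):
  y_4 = -Px²(3a-x)/(6EI)  [x≤a] = -19·2²·(3·3-2)/(6·10000) = -133/15000 m
Superposition: y = Σ y_i = -2333/100000 m ≈ -0.023330 m

y(2) = -2333/100000 m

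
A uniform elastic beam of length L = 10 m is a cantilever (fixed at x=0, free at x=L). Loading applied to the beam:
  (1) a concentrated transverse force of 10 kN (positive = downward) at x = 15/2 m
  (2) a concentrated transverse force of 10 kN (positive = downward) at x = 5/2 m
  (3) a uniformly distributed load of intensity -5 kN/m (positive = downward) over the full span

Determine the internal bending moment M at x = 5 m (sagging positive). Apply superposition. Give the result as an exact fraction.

Load 1 — point force P=10 kN at a=15/2 m (b=L-a=5/2):
  M_1 = -P(a-x)  [x≤a] = -10·((15/2)-5) = -25 kN·m
Load 2 — point force P=10 kN at a=5/2 m (b=L-a=15/2):
  M_2 = 0  [x>a] = 0 kN·m
Load 3 — uniform load w=-5 kN/m over full span:
  M_3 = -w(L-x)²/2 = -(-5)·(10-5)²/2 = 125/2 kN·m
Superposition: M = Σ M_i = 75/2 kN·m ≈ 37.500000 kN·m

M(5) = 75/2 kN·m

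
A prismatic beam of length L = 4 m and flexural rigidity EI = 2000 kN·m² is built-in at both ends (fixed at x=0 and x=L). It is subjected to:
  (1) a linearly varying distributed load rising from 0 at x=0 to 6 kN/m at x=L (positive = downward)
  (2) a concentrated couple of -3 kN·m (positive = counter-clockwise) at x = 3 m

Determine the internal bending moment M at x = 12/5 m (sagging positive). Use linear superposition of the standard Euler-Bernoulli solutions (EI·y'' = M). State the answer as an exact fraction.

Load 1 — triangular load w₀=6 kN/m (0→w₀ over full span):
  M_1 = 3w₀Lx/20 - w₀L²/30 - w₀x³/(6L) = 3·6·4·(12/5)/20 - 6·4²/30 - 6·(12/5)³/(6·4) = 248/125 kN·m
Load 2 — applied couple M₀=-3 kN·m at a=3 m (b=L-a=1):
  M_2 = R_Ax - M_A  [x≤a] with R_A=-27/32, M_A=-15/16 = (-27/32)·(12/5) - (-15/16) = -87/80 kN·m
Superposition: M = Σ M_i = 1793/2000 kN·m ≈ 0.896500 kN·m

M(12/5) = 1793/2000 kN·m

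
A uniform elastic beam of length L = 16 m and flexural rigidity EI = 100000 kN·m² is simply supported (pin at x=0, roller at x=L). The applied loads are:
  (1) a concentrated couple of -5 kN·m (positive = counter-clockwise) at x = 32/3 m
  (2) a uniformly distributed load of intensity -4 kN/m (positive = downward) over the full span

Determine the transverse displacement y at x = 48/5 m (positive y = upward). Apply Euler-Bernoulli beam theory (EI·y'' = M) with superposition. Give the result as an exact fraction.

Load 1 — applied couple M₀=-5 kN·m at a=32/3 m (b=L-a=16/3):
  y_1 = (M₀x³/(6L)+C₁x)/EI  [x≤a] with C₁=M₀(3b²-L²)/(6L)=80/9 = ((-5)·(48/5)³/(6·16)+(80/9)·(48/5))/100000 = 92/234375 m
Load 2 — uniform load w=-4 kN/m over full span:
  y_2 = -wx(L³-2Lx²+x³)/(24EI) = -(-4)·(48/5)·(16³-2·16·(48/5)²+(48/5)³)/(24·100000) = 63488/1953125 m
Superposition: y = Σ y_i = 192764/5859375 m ≈ 0.032898 m

y(48/5) = 192764/5859375 m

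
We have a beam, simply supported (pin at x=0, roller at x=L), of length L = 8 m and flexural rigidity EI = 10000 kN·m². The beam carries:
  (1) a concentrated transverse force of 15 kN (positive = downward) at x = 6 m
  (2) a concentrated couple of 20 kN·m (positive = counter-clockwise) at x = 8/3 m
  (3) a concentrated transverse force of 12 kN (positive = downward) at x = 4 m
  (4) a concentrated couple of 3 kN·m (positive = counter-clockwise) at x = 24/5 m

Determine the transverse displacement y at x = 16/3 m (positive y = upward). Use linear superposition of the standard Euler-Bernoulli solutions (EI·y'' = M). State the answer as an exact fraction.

y(16/3) = -44741/2531250 m

Load 1 — point force P=15 kN at a=6 m (b=L-a=2):
  y_1 = -Pbx(L²-b²-x²)/(6LEI)  [x≤a] = -15·2·(16/3)·(8²-2²-(16/3)²)/(6·8·10000) = -71/6750 m
Load 2 — applied couple M₀=20 kN·m at a=8/3 m (b=L-a=16/3):
  y_2 = (M₀x³/(6L)-M₀(x-a)²/2+C₁x)/EI  [x>a] with C₁=M₀(3b²-L²)/(6L)=80/9 = (20·(16/3)³/(6·8)-20·((16/3)-(8/3))²/2+(80/9)·(16/3))/10000 = 8/2025 m
Load 3 — point force P=12 kN at a=4 m (b=L-a=4):
  y_3 = -Pa(L-x)(2Lx-a²-x²)/(6LEI)  [x>a] = -12·4·(8-(16/3))·(2·8·(16/3)-4²-(16/3)²)/(6·8·10000) = -184/16875 m
Load 4 — applied couple M₀=3 kN·m at a=24/5 m (b=L-a=16/5):
  y_4 = (M₀x³/(6L)-M₀(x-a)²/2+C₁x)/EI  [x>a] with C₁=M₀(3b²-L²)/(6L)=-52/25 = (3·(16/3)³/(6·8)-3·((16/3)-(24/5))²/2+(-52/25)·(16/3))/10000 = -86/421875 m
Superposition: y = Σ y_i = -44741/2531250 m ≈ -0.017675 m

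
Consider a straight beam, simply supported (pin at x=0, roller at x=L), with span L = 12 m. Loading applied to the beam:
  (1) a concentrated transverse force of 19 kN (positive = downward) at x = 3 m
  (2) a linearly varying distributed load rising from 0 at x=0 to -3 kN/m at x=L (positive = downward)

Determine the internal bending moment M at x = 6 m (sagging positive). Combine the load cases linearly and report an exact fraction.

Load 1 — point force P=19 kN at a=3 m (b=L-a=9):
  M_1 = Pa(L-x)/L  [x>a] = 19·3·(12-6)/12 = 57/2 kN·m
Load 2 — triangular load w₀=-3 kN/m (0→w₀ over full span):
  M_2 = w₀Lx/6 - w₀x³/(6L) = (-3)·12·6/6 - (-3)·6³/(6·12) = -27 kN·m
Superposition: M = Σ M_i = 3/2 kN·m ≈ 1.500000 kN·m

M(6) = 3/2 kN·m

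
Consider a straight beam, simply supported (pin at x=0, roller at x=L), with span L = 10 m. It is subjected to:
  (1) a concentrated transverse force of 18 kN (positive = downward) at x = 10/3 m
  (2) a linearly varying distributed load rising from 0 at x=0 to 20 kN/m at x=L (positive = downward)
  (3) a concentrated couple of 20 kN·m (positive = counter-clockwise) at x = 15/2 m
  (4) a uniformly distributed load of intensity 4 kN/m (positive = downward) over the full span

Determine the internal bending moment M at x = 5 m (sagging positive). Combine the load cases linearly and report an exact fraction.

Load 1 — point force P=18 kN at a=10/3 m (b=L-a=20/3):
  M_1 = Pa(L-x)/L  [x>a] = 18·(10/3)·(10-5)/10 = 30 kN·m
Load 2 — triangular load w₀=20 kN/m (0→w₀ over full span):
  M_2 = w₀Lx/6 - w₀x³/(6L) = 20·10·5/6 - 20·5³/(6·10) = 125 kN·m
Load 3 — applied couple M₀=20 kN·m at a=15/2 m (b=L-a=5/2):
  M_3 = M₀x/L  [x≤a] = 20·5/10 = 10 kN·m
Load 4 — uniform load w=4 kN/m over full span:
  M_4 = wx(L-x)/2 = 4·5·(10-5)/2 = 50 kN·m
Superposition: M = Σ M_i = 215 kN·m ≈ 215.000000 kN·m

M(5) = 215 kN·m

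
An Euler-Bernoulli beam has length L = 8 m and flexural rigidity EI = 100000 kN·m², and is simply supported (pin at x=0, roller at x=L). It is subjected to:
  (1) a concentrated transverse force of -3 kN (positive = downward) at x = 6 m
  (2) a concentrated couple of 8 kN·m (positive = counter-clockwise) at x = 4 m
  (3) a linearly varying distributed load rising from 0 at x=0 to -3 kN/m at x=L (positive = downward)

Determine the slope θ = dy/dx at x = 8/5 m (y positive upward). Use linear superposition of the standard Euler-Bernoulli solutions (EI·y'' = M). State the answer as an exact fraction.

Load 1 — point force P=-3 kN at a=6 m (b=L-a=2):
  θ_1 = -Pb(L²-b²-3x²)/(6LEI)  [x≤a] = -(-3)·2·(8²-2²-3·(8/5)²)/(6·8·100000) = 327/5000000 rad
Load 2 — applied couple M₀=8 kN·m at a=4 m (b=L-a=4):
  θ_2 = (M₀x²/(2L)+C₁)/EI  [x≤a] with C₁=M₀(3b²-L²)/(6L)=-8/3 = (8·(8/5)²/(2·8)+(-8/3))/100000 = -13/937500 rad
Load 3 — triangular load w₀=-3 kN/m (0→w₀ over full span):
  θ_3 = -w₀(7L⁴-30L²x²+15x⁴)/(360LEI) = -(-3)·(7·8⁴-30·8²·(8/5)²+15·(8/5)⁴)/(360·8·100000) = 1456/5859375 rad
Superposition: θ = Σ θ_i = 37503/125000000 rad ≈ 0.000300 rad

θ(8/5) = 37503/125000000 rad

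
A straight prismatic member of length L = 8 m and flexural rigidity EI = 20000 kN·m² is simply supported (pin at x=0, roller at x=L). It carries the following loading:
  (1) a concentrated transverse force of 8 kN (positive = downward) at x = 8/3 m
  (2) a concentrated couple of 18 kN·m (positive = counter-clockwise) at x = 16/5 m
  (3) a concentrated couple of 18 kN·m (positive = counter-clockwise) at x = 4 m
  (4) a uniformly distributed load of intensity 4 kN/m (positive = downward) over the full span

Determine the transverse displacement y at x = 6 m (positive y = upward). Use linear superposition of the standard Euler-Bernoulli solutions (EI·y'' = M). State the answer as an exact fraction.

Load 1 — point force P=8 kN at a=8/3 m (b=L-a=16/3):
  y_1 = -Pa(L-x)(2Lx-a²-x²)/(6LEI)  [x>a] = -8·(8/3)·(8-6)·(2·8·6-(8/3)²-6²)/(6·8·20000) = -119/50625 m
Load 2 — applied couple M₀=18 kN·m at a=16/5 m (b=L-a=24/5):
  y_2 = (M₀x³/(6L)-M₀(x-a)²/2+C₁x)/EI  [x>a] with C₁=M₀(3b²-L²)/(6L)=48/25 = (18·6³/(6·8)-18·(6-(16/5))²/2+(48/25)·6)/20000 = 549/500000 m
Load 3 — applied couple M₀=18 kN·m at a=4 m (b=L-a=4):
  y_3 = (M₀x³/(6L)-M₀(x-a)²/2+C₁x)/EI  [x>a] with C₁=M₀(3b²-L²)/(6L)=-6 = (18·6³/(6·8)-18·(6-4)²/2+(-6)·6)/20000 = 9/20000 m
Load 4 — uniform load w=4 kN/m over full span:
  y_4 = -wx(L³-2Lx²+x³)/(24EI) = -4·6·(8³-2·8·6²+6³)/(24·20000) = -19/2500 m
Superposition: y = Σ y_i = -170153/20250000 m ≈ -0.008403 m

y(6) = -170153/20250000 m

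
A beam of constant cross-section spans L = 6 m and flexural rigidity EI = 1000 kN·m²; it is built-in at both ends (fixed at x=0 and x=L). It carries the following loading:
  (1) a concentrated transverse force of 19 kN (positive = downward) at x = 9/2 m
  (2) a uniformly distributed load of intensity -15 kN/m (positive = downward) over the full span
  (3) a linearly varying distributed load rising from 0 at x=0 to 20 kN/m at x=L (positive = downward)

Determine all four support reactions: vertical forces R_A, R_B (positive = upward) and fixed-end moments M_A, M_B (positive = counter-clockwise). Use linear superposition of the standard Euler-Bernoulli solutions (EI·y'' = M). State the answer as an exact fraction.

Load 1 — point force P=19 kN at a=9/2 m (b=L-a=3/2):
  R_A = Pb²(3a+b)/L³ = 19·(3/2)²·(3·(9/2)+(3/2))/6³ = 95/32 kN
  M_A = Pab²/L² = 19·(9/2)·(3/2)²/6² = 171/32 kN·m
  R_B = Pa²(a+3b)/L³ = 19·(9/2)²·((9/2)+3·(3/2))/6³ = 513/32 kN
  M_B = -Pa²b/L² = -19·(9/2)²·(3/2)/6² = -513/32 kN·m
Load 2 — uniform load w=-15 kN/m over full span:
  R_A = wL/2 = (-15)·6/2 = -45 kN
  M_A = wL²/12 = (-15)·6²/12 = -45 kN·m
  R_B = wL/2 = (-15)·6/2 = -45 kN
  M_B = -wL²/12 = -(-15)·6²/12 = 45 kN·m
Load 3 — triangular load w₀=20 kN/m (0→w₀ over full span):
  R_A = 3w₀L/20 = 3·20·6/20 = 18 kN
  M_A = w₀L²/30 = 20·6²/30 = 24 kN·m
  R_B = 7w₀L/20 = 7·20·6/20 = 42 kN
  M_B = -w₀L²/20 = -20·6²/20 = -36 kN·m
Superposition: R_A = -769/32 kN, M_A = -501/32 kN·m, R_B = 417/32 kN, M_B = -225/32 kN·m

R_A = -769/32 kN, M_A = -501/32 kN·m, R_B = 417/32 kN, M_B = -225/32 kN·m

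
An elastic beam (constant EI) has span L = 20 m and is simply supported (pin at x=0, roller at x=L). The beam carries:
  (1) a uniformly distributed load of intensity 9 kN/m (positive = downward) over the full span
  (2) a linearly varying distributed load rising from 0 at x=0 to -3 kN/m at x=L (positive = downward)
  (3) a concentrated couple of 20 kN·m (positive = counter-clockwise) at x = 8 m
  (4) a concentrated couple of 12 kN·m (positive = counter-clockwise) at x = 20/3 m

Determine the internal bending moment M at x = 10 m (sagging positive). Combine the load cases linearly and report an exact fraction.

Load 1 — uniform load w=9 kN/m over full span:
  M_1 = wx(L-x)/2 = 9·10·(20-10)/2 = 450 kN·m
Load 2 — triangular load w₀=-3 kN/m (0→w₀ over full span):
  M_2 = w₀Lx/6 - w₀x³/(6L) = (-3)·20·10/6 - (-3)·10³/(6·20) = -75 kN·m
Load 3 — applied couple M₀=20 kN·m at a=8 m (b=L-a=12):
  M_3 = M₀x/L - M₀  [x>a] = 20·10/20 - 20 = -10 kN·m
Load 4 — applied couple M₀=12 kN·m at a=20/3 m (b=L-a=40/3):
  M_4 = M₀x/L - M₀  [x>a] = 12·10/20 - 12 = -6 kN·m
Superposition: M = Σ M_i = 359 kN·m ≈ 359.000000 kN·m

M(10) = 359 kN·m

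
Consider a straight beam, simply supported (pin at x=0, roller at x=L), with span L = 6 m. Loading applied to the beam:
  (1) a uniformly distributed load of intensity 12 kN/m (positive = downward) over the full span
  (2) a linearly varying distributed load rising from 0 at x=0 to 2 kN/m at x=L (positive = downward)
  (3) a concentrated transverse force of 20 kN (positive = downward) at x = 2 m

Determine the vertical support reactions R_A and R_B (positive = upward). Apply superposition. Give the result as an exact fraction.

R_A = 154/3 kN, R_B = 140/3 kN

Load 1 — uniform load w=12 kN/m over full span:
  R_A = wL/2 = 12·6/2 = 36 kN
  R_B = wL/2 = 12·6/2 = 36 kN
Load 2 — triangular load w₀=2 kN/m (0→w₀ over full span):
  R_A = w₀L/6 = 2·6/6 = 2 kN
  R_B = w₀L/3 = 2·6/3 = 4 kN
Load 3 — point force P=20 kN at a=2 m (b=L-a=4):
  R_A = Pb/L = 20·4/6 = 40/3 kN
  R_B = Pa/L = 20·2/6 = 20/3 kN
Superposition: R_A = 154/3 kN, R_B = 140/3 kN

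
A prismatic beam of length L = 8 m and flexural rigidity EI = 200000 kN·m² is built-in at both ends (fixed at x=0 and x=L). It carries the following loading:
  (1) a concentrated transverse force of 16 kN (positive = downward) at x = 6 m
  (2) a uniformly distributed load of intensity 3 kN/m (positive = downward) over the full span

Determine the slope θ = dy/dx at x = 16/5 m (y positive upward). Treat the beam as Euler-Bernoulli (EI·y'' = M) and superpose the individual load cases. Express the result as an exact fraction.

Load 1 — point force P=16 kN at a=6 m (b=L-a=2):
  θ_1 = -Pb²x(2aL-(3a+b)x)/(2L³EI)  [x≤a] = -16·2²·(16/5)·(2·6·8-(3·6+2)·(16/5))/(2·8³·200000) = -1/31250 rad
Load 2 — uniform load w=3 kN/m over full span:
  θ_2 = -wx(L-x)(L-2x)/(12EI) = -3·(16/5)·(8-(16/5))·(8-2·(16/5))/(12·200000) = -12/390625 rad
Superposition: θ = Σ θ_i = -49/781250 rad ≈ -0.000063 rad

θ(16/5) = -49/781250 rad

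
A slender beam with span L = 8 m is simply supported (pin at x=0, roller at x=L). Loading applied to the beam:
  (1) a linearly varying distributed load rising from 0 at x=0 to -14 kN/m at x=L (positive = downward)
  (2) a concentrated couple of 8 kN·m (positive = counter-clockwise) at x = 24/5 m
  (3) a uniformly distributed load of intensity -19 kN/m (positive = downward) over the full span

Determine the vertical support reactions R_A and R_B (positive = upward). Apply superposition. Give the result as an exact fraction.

R_A = -281/3 kN, R_B = -343/3 kN

Load 1 — triangular load w₀=-14 kN/m (0→w₀ over full span):
  R_A = w₀L/6 = (-14)·8/6 = -56/3 kN
  R_B = w₀L/3 = (-14)·8/3 = -112/3 kN
Load 2 — applied couple M₀=8 kN·m at a=24/5 m (b=L-a=16/5):
  R_A = M₀/L = 8/8 = 1 kN
  R_B = -M₀/L = -8/8 = -1 kN
Load 3 — uniform load w=-19 kN/m over full span:
  R_A = wL/2 = (-19)·8/2 = -76 kN
  R_B = wL/2 = (-19)·8/2 = -76 kN
Superposition: R_A = -281/3 kN, R_B = -343/3 kN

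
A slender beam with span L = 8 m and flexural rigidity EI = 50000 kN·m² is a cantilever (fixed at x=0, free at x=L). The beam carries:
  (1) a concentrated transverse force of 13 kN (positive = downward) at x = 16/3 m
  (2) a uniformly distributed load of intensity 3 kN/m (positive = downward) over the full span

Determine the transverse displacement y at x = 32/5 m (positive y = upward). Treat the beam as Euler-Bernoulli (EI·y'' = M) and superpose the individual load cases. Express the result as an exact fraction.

Load 1 — point force P=13 kN at a=16/3 m (b=L-a=8/3):
  y_1 = -Pa²(3x-a)/(6EI)  [x>a] = -13·(16/3)²·(3·(32/5)-(16/3))/(6·50000) = -21632/1265625 m
Load 2 — uniform load w=3 kN/m over full span:
  y_2 = -wx²(x²-4Lx+6L²)/(24EI) = -3·(32/5)²·((32/5)²-4·8·(32/5)+6·8²)/(24·50000) = -44032/1953125 m
Superposition: y = Σ y_i = -6270592/158203125 m ≈ -0.039636 m

y(32/5) = -6270592/158203125 m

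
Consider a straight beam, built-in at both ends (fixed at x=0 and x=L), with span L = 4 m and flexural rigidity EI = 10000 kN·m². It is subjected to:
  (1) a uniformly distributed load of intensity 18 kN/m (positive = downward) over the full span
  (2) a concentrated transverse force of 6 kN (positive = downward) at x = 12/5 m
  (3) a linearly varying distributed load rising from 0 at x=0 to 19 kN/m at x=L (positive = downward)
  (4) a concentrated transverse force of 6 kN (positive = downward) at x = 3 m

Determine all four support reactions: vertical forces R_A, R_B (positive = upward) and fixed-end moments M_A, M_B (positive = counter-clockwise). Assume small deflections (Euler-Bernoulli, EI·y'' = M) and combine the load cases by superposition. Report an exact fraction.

R_A = 100899/2000 kN, M_A = 112687/3000 kN·m, R_B = 143101/2000 kN, M_B = -46031/1000 kN·m

Load 1 — uniform load w=18 kN/m over full span:
  R_A = wL/2 = 18·4/2 = 36 kN
  M_A = wL²/12 = 18·4²/12 = 24 kN·m
  R_B = wL/2 = 18·4/2 = 36 kN
  M_B = -wL²/12 = -18·4²/12 = -24 kN·m
Load 2 — point force P=6 kN at a=12/5 m (b=L-a=8/5):
  R_A = Pb²(3a+b)/L³ = 6·(8/5)²·(3·(12/5)+(8/5))/4³ = 264/125 kN
  M_A = Pab²/L² = 6·(12/5)·(8/5)²/4² = 288/125 kN·m
  R_B = Pa²(a+3b)/L³ = 6·(12/5)²·((12/5)+3·(8/5))/4³ = 486/125 kN
  M_B = -Pa²b/L² = -6·(12/5)²·(8/5)/4² = -432/125 kN·m
Load 3 — triangular load w₀=19 kN/m (0→w₀ over full span):
  R_A = 3w₀L/20 = 3·19·4/20 = 57/5 kN
  M_A = w₀L²/30 = 19·4²/30 = 152/15 kN·m
  R_B = 7w₀L/20 = 7·19·4/20 = 133/5 kN
  M_B = -w₀L²/20 = -19·4²/20 = -76/5 kN·m
Load 4 — point force P=6 kN at a=3 m (b=L-a=1):
  R_A = Pb²(3a+b)/L³ = 6·1²·(3·3+1)/4³ = 15/16 kN
  M_A = Pab²/L² = 6·3·1²/4² = 9/8 kN·m
  R_B = Pa²(a+3b)/L³ = 6·3²·(3+3·1)/4³ = 81/16 kN
  M_B = -Pa²b/L² = -6·3²·1/4² = -27/8 kN·m
Superposition: R_A = 100899/2000 kN, M_A = 112687/3000 kN·m, R_B = 143101/2000 kN, M_B = -46031/1000 kN·m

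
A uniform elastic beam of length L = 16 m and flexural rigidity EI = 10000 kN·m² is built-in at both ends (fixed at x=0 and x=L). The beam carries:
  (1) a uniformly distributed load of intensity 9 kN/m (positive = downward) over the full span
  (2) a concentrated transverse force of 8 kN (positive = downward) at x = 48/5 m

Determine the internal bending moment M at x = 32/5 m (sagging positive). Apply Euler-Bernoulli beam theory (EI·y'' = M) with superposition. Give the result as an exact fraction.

M(32/5) = 56384/625 kN·m

Load 1 — uniform load w=9 kN/m over full span:
  M_1 = wLx/2 - wL²/12 - wx²/2 = 9·16·(32/5)/2 - 9·16²/12 - 9·(32/5)²/2 = 2112/25 kN·m
Load 2 — point force P=8 kN at a=48/5 m (b=L-a=32/5):
  M_2 = Pb²(3a+b)x/L³ - Pab²/L²  [x≤a] = 8·(32/5)²·(3·(48/5)+(32/5))·(32/5)/16³ - 8·(48/5)·(32/5)²/16² = 3584/625 kN·m
Superposition: M = Σ M_i = 56384/625 kN·m ≈ 90.214400 kN·m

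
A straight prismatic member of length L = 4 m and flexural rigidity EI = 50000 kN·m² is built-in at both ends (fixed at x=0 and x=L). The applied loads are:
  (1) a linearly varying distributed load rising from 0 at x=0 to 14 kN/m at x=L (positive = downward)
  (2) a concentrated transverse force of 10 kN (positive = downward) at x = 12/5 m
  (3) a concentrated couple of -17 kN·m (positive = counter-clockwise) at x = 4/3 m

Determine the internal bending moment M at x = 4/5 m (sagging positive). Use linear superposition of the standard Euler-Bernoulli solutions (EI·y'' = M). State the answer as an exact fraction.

M(4/5) = -2476/375 kN·m

Load 1 — triangular load w₀=14 kN/m (0→w₀ over full span):
  M_1 = 3w₀Lx/20 - w₀L²/30 - w₀x³/(6L) = 3·14·4·(4/5)/20 - 14·4²/30 - 14·(4/5)³/(6·4) = -392/375 kN·m
Load 2 — point force P=10 kN at a=12/5 m (b=L-a=8/5):
  M_2 = Pb²(3a+b)x/L³ - Pab²/L²  [x≤a] = 10·(8/5)²·(3·(12/5)+(8/5))·(4/5)/4³ - 10·(12/5)·(8/5)²/4² = -128/125 kN·m
Load 3 — applied couple M₀=-17 kN·m at a=4/3 m (b=L-a=8/3):
  M_3 = R_Ax - M_A  [x≤a] with R_A=-17/3, M_A=0 = (-17/3)·(4/5) - 0 = -68/15 kN·m
Superposition: M = Σ M_i = -2476/375 kN·m ≈ -6.602667 kN·m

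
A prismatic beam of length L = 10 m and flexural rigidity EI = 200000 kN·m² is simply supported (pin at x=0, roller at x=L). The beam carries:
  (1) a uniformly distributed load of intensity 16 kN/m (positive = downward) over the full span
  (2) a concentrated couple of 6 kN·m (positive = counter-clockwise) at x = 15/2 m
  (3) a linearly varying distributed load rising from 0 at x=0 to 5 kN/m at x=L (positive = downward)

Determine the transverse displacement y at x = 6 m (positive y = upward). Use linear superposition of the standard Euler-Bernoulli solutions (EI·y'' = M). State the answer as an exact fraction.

Load 1 — uniform load w=16 kN/m over full span:
  y_1 = -wx(L³-2Lx²+x³)/(24EI) = -16·6·(10³-2·10·6²+6³)/(24·200000) = -31/3125 m
Load 2 — applied couple M₀=6 kN·m at a=15/2 m (b=L-a=5/2):
  y_2 = (M₀x³/(6L)+C₁x)/EI  [x≤a] with C₁=M₀(3b²-L²)/(6L)=-65/8 = (6·6³/(6·10)+(-65/8)·6)/200000 = -543/4000000 m
Load 3 — triangular load w₀=5 kN/m (0→w₀ over full span):
  y_3 = -w₀x(7L⁴-10L²x²+3x⁴)/(360LEI) = -5·6·(7·10⁴-10·10²·6²+3·6⁴)/(360·10·200000) = -74/46875 m
Superposition: y = Σ y_i = -139613/12000000 m ≈ -0.011634 m

y(6) = -139613/12000000 m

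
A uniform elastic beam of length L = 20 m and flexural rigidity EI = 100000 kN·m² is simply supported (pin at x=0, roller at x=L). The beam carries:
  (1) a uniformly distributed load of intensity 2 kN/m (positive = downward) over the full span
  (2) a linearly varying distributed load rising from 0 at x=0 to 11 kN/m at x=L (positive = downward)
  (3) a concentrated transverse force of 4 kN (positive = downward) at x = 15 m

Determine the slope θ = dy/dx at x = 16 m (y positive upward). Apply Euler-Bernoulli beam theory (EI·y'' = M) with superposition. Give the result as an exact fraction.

Load 1 — uniform load w=2 kN/m over full span:
  θ_1 = -w(L³-6Lx²+4x³)/(24EI) = -2·(20³-6·20·16²+4·16³)/(24·100000) = 33/6250 rad
Load 2 — triangular load w₀=11 kN/m (0→w₀ over full span):
  θ_2 = -w₀(7L⁴-30L²x²+15x⁴)/(360LEI) = -11·(7·20⁴-30·20²·16²+15·16⁴)/(360·20·100000) = 8327/562500 rad
Load 3 — point force P=4 kN at a=15 m (b=L-a=5):
  θ_3 = -Pa(2L²-6Lx+3x²+a²)/(6LEI)  [x>a] = -4·15·(2·20²-6·20·16+3·16²+15²)/(6·20·100000) = 127/200000 rad
Superposition: θ = Σ θ_i = 186467/9000000 rad ≈ 0.020719 rad

θ(16) = 186467/9000000 rad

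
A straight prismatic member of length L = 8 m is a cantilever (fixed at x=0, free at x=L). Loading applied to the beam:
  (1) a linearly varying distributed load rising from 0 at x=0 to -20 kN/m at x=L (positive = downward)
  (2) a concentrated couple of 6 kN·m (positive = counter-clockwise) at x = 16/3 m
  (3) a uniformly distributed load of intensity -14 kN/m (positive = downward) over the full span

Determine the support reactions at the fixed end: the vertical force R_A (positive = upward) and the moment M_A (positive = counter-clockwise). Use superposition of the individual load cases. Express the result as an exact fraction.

Load 1 — triangular load w₀=-20 kN/m (0→w₀ over full span):
  R_A = w₀L/2 = (-20)·8/2 = -80 kN
  M_A = w₀L²/3 = (-20)·8²/3 = -1280/3 kN·m
Load 2 — applied couple M₀=6 kN·m at a=16/3 m (b=L-a=8/3):
  R_A = 0 kN
  M_A = -M₀ = -6 kN·m
Load 3 — uniform load w=-14 kN/m over full span:
  R_A = wL = (-14)·8 = -112 kN
  M_A = wL²/2 = (-14)·8²/2 = -448 kN·m
Superposition: R_A = -192 kN, M_A = -2642/3 kN·m

R_A = -192 kN, M_A = -2642/3 kN·m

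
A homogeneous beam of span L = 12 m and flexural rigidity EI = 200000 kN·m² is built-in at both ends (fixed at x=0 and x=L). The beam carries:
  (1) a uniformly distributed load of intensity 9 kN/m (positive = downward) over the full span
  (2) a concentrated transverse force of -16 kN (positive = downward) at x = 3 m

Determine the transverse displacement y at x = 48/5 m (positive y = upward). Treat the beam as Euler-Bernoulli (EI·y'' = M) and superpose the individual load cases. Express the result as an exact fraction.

Load 1 — uniform load w=9 kN/m over full span:
  y_1 = -wx²(L-x)²/(24EI) = -9·(48/5)²·(12-(48/5))²/(24·200000) = -1944/1953125 m
Load 2 — point force P=-16 kN at a=3 m (b=L-a=9):
  y_2 = -Pa²(L-x)²(3bL-(3b+a)(L-x))/(6L³EI)  [x>a] = -(-16)·3²·(12-(48/5))²·(3·9·12-(3·9+3)·(12-(48/5)))/(6·12³·200000) = 63/625000 m
Superposition: y = Σ y_i = -13977/15625000 m ≈ -0.000895 m

y(48/5) = -13977/15625000 m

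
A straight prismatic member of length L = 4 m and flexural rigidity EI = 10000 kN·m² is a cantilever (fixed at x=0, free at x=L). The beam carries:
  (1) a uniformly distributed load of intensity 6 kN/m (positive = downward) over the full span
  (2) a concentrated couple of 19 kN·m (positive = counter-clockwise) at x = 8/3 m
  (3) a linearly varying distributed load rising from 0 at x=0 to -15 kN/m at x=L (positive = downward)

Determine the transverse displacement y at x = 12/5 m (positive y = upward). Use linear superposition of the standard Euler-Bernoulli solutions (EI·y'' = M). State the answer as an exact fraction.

Load 1 — uniform load w=6 kN/m over full span:
  y_1 = -wx²(x²-4Lx+6L²)/(24EI) = -6·(12/5)²·((12/5)²-4·4·(12/5)+6·4²)/(24·10000) = -3564/390625 m
Load 2 — applied couple M₀=19 kN·m at a=8/3 m (b=L-a=4/3):
  y_2 = M₀x²/(2EI)  [x≤a] = 19·(12/5)²/(2·10000) = 171/31250 m
Load 3 — triangular load w₀=-15 kN/m (0→w₀ over full span):
  y_3 = (w₀Lx³/12-w₀L²x²/6-w₀x⁵/(120L))/EI = ((-15)·4·(12/5)³/12-(-15)·4²·(12/5)²/6-(-15)·(12/5)⁵/(120·4))/10000 = 31986/1953125 m
Superposition: y = Σ y_i = 49707/3906250 m ≈ 0.012725 m

y(12/5) = 49707/3906250 m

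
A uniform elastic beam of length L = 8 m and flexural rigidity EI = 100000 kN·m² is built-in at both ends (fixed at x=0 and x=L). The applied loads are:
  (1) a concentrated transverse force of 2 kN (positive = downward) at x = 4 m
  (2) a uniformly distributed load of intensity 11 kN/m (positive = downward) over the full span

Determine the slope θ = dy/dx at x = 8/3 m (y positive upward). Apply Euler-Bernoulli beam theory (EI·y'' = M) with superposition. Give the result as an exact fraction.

Load 1 — point force P=2 kN at a=4 m (b=L-a=4):
  θ_1 = -Pb²x(2aL-(3a+b)x)/(2L³EI)  [x≤a] = -2·4²·(8/3)·(2·4·8-(3·4+4)·(8/3))/(2·8³·100000) = -1/56250 rad
Load 2 — uniform load w=11 kN/m over full span:
  θ_2 = -wx(L-x)(L-2x)/(12EI) = -11·(8/3)·(8-(8/3))·(8-2·(8/3))/(12·100000) = -88/253125 rad
Superposition: θ = Σ θ_i = -37/101250 rad ≈ -0.000365 rad

θ(8/3) = -37/101250 rad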